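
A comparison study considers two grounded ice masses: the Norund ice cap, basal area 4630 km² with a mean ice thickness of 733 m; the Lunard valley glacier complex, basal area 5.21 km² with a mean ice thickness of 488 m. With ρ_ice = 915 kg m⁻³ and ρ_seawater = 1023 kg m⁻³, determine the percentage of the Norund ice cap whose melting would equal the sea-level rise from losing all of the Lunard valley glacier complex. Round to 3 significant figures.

Equal sea-level rise means equal mass of meltwater, i.e. equal mass of ice lost.
Ice mass of Lunard: 2.326×10^12 kg; ice mass of Norund: 3.105×10^15 kg.
Fraction required = 2.326×10^12 / 3.105×10^15 = 7.49×10^-4 → 0.0749 %.

≈ 0.0749 %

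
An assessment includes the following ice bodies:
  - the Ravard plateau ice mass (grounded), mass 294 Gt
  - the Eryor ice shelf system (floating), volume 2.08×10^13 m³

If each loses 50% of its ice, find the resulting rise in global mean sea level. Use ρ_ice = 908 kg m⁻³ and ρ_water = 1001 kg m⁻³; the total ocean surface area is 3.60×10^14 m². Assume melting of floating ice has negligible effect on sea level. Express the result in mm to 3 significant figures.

Ravard: 0.5 × 294 Gt = 1.470×10^14 kg; dividing by ρ_w = 1001 kg m⁻³ gives 1.469×10^11 m³ of water.
The Eryor ice shelf system is floating and already displaces its own weight of water, so its melt adds essentially nothing to sea level.
Total added water ≈ 1.469×10^11 m³ over 3.60×10^14 m² → Δh = 4.08×10^-4 m = 0.408 mm.

≈ 0.408 mm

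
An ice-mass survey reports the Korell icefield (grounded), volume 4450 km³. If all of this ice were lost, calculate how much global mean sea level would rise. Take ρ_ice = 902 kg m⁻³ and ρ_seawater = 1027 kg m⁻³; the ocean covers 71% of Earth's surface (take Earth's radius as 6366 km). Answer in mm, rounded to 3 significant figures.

≈ 10.8 mm

Korell: 4450 km³ × (902/1027) = 3908 km³ of water.
Spread over 3.62×10^14 m² of ocean, Δh = 3.908×10^12 / 3.62×10^14 = 0.0108 m = 10.8 mm.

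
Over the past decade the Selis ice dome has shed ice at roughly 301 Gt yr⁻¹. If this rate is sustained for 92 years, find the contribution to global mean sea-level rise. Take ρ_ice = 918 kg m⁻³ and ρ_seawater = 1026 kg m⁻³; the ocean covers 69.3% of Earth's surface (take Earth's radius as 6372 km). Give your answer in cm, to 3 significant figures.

≈ 7.63 cm

Total mass lost = 301 Gt/yr × 92 yr = 2.769×10^4 Gt = 2.769×10^16 kg.
ρ_w = 1026 kg m⁻³, so water volume = 2.769×10^16 / 1026 = 2.699×10^13 m³.
Δh = 2.699×10^13 / 3.54×10^14 = 0.0763 m = 7.63 cm.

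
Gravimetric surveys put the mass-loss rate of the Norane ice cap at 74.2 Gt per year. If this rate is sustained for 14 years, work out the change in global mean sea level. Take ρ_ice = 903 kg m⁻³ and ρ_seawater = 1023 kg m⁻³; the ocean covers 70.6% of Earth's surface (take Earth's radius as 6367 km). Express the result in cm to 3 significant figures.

Total mass lost = 74.2 Gt/yr × 14 yr = 1039 Gt = 1.039×10^15 kg.
ρ_w = 1023 kg m⁻³, so water volume = 1.039×10^15 / 1023 = 1.015×10^12 m³.
Δh = 1.015×10^12 / 3.60×10^14 = 2.82×10^-3 m = 0.282 cm.

≈ 0.282 cm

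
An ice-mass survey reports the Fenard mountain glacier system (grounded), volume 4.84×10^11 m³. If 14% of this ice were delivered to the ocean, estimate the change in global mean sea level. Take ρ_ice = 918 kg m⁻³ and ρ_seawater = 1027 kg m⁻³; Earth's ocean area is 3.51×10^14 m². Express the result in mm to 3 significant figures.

Fenard: 0.14 × 4.84×10^11 m³ × (918/1027) = 6.057×10^10 m³ of water.
Spread over 3.51×10^14 m² of ocean, Δh = 6.057×10^10 / 3.51×10^14 = 1.73×10^-4 m = 0.173 mm.

≈ 0.173 mm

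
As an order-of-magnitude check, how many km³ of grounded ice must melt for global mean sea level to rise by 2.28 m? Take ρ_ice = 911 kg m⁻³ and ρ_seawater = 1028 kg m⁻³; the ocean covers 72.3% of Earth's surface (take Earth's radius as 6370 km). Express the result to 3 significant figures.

Required water volume = Δh × A = 2.28 m × 3.69×10^14 m² = 8.405×10^14 m³ = 8.405×10^5 km³.
Ice volume = water volume × ρ_w/ρ_ice = 8.405×10^5 × 1028/911 = 9.48×10^5 km³.

≈ 9.48×10^5 km³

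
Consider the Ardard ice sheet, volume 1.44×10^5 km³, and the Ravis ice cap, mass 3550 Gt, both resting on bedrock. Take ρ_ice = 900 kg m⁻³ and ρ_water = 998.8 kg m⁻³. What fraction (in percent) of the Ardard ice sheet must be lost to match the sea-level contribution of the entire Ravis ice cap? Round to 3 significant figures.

≈ 2.74 %

Equal sea-level rise means equal mass of meltwater, i.e. equal mass of ice lost.
Ice mass of Ravis: 3.550×10^15 kg; ice mass of Ardard: 1.296×10^17 kg.
Fraction required = 3.550×10^15 / 1.296×10^17 = 0.0274 → 2.74 %.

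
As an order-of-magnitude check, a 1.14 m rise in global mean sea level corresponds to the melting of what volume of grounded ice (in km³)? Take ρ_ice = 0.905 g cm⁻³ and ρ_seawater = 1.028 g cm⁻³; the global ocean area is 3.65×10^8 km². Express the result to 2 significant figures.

Required water volume = Δh × A = 1.14 m × 3.65×10^14 m² = 4.161×10^14 m³ = 4.161×10^5 km³.
Ice volume = water volume × ρ_w/ρ_ice = 4.161×10^5 × 1028/905 = 4.7×10^5 km³.

≈ 4.7×10^5 km³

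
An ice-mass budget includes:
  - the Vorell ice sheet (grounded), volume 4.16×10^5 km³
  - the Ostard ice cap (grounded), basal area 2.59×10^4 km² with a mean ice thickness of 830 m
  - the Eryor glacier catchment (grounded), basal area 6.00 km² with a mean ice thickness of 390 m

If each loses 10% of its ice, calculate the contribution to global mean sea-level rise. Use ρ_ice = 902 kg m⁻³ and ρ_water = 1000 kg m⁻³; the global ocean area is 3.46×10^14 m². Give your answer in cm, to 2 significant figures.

≈ 11 cm

Vorell: 0.1 × 4.16×10^5 km³ × (902/1000) = 3.752×10^4 km³ of water.
Ostard: ice volume = 2.59×10^4 km² × 830 m = 2.150×10^4 km³; 0.1 × 2.150×10^4 × (902/1000) = 1939 km³ of water.
Eryor: ice volume = 6.00 km² × 390 m = 2.340 km³; 0.1 × 2.340 × (902/1000) = 0.2111 km³ of water.
Total added water ≈ 3.946×10^13 m³ over 3.46×10^14 m² → Δh = 0.114 m = 11 cm.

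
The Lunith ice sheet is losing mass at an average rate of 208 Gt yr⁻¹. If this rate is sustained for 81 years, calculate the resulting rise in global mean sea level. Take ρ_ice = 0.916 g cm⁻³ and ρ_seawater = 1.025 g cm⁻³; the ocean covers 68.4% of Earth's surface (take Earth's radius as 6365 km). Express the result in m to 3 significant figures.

Total mass lost = 208 Gt/yr × 81 yr = 1.685×10^4 Gt = 1.685×10^16 kg.
ρ_w = 1.025 g cm⁻³ = 1025 kg m⁻³, so water volume = 1.685×10^16 / 1025 = 1.644×10^13 m³.
Δh = 1.644×10^13 / 3.48×10^14 = 0.0472 m.

≈ 0.0472 m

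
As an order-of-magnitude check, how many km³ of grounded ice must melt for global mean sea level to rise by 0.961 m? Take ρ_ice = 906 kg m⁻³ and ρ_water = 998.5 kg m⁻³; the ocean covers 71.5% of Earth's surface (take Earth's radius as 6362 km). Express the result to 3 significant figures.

Required water volume = Δh × A = 0.961 m × 3.64×10^14 m² = 3.495×10^14 m³ = 3.495×10^5 km³.
Ice volume = water volume × ρ_w/ρ_ice = 3.495×10^5 × 998.5/906 = 3.85×10^5 km³.

≈ 3.85×10^5 km³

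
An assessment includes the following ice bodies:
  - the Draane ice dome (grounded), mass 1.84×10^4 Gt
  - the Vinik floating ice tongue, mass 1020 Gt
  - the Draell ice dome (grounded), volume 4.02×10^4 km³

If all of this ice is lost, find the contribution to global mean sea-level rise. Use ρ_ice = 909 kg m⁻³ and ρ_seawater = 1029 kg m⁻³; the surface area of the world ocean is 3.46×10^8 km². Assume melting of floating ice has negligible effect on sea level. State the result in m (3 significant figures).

≈ 0.154 m

Draane: 1.84×10^4 Gt = 1.840×10^16 kg; dividing by ρ_w = 1029 kg m⁻³ gives 1.788×10^13 m³ of water.
The Vinik floating ice tongue is floating and already displaces its own weight of water, so its melt adds essentially nothing to sea level.
Draell: 4.02×10^4 km³ × (909/1029) = 3.551×10^4 km³ of water.
Total added water ≈ 5.339×10^13 m³ over 3.46×10^14 m² → Δh = 0.154 m.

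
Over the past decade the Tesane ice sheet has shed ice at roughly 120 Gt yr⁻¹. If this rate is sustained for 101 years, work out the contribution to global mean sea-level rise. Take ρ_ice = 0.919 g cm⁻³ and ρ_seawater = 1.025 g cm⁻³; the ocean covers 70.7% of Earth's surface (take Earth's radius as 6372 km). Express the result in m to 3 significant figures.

Total mass lost = 120 Gt/yr × 101 yr = 1.212×10^4 Gt = 1.212×10^16 kg.
ρ_w = 1.025 g cm⁻³ = 1025 kg m⁻³, so water volume = 1.212×10^16 / 1025 = 1.182×10^13 m³.
Δh = 1.182×10^13 / 3.61×10^14 = 0.0328 m.

≈ 0.0328 m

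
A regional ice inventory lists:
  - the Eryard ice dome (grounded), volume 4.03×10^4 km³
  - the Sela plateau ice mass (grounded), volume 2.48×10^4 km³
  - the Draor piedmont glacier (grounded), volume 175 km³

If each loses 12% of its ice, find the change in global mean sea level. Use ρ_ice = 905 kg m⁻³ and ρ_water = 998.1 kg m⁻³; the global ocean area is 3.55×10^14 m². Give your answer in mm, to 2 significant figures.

Eryard: 0.12 × 4.03×10^4 km³ × (905/998.1) = 4385 km³ of water.
Sela: 0.12 × 2.48×10^4 km³ × (905/998.1) = 2698 km³ of water.
Draor: 0.12 × 175 km³ × (905/998.1) = 19.04 km³ of water.
Total added water ≈ 7.102×10^12 m³ over 3.55×10^14 m² → Δh = 0.0200 m = 20 mm.

≈ 20 mm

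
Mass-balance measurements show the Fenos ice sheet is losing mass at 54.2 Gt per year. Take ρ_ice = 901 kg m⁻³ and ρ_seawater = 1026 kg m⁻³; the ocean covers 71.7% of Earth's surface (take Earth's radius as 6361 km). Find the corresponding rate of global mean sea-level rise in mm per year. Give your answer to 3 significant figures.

≈ 0.145 mm/yr

ρ_w = 1026 kg m⁻³. Annual water volume added = 54.2 Gt / ρ_w = 5.420×10^13 kg / 1026 kg m⁻³ = 5.283×10^10 m³.
Δh per year = 5.283×10^10 / 3.65×10^14 = 1.45×10^-4 m = 0.145 mm.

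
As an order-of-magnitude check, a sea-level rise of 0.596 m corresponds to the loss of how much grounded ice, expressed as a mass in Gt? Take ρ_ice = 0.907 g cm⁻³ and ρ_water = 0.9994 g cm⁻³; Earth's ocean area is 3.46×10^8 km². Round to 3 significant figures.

Required water volume = Δh × A = 0.596 m × 3.46×10^14 m² = 2.062×10^14 m³.
ρ_w = 0.9994 g cm⁻³ = 999.4 kg m⁻³, so the mass of water = 2.062×10^14 m³ × 999.4 kg m⁻³ = 2.061×10^17 kg = 2.06×10^5 Gt (and the same mass of ice, by conservation).

≈ 2.06×10^5 Gt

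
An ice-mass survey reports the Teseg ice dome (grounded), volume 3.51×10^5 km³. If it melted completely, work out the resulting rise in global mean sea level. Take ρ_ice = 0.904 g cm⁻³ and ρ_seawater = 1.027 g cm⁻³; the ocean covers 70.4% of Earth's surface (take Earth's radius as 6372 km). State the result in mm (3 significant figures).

Teseg: 3.51×10^5 km³ × (904/1027) = 3.090×10^5 km³ of water.
Spread over 3.59×10^14 m² of ocean, Δh = 3.090×10^14 / 3.59×10^14 = 0.860 m = 860 mm.

≈ 860 mm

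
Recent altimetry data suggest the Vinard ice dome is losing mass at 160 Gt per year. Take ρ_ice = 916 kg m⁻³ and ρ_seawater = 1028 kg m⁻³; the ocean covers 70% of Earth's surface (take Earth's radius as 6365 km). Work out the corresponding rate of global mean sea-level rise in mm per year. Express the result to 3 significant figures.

ρ_w = 1028 kg m⁻³. Annual water volume added = 160 Gt / ρ_w = 1.600×10^14 kg / 1028 kg m⁻³ = 1.556×10^11 m³.
Δh per year = 1.556×10^11 / 3.56×10^14 = 4.37×10^-4 m = 0.437 mm.

≈ 0.437 mm/yr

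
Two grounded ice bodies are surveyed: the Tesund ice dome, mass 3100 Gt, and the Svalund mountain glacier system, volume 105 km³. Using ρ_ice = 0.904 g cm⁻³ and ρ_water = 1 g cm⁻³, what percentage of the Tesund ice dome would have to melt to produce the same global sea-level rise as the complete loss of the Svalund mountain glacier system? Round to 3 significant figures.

≈ 3.06 %

Equal sea-level rise means equal mass of meltwater, i.e. equal mass of ice lost.
Ice mass of Svalund: 9.492×10^13 kg; ice mass of Tesund: 3.100×10^15 kg.
Fraction required = 9.492×10^13 / 3.100×10^15 = 0.0306 → 3.06 %.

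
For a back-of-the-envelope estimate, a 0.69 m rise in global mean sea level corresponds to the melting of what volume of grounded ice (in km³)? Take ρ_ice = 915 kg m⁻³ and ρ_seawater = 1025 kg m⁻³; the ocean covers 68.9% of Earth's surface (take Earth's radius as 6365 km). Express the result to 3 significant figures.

≈ 2.71×10^5 km³

Required water volume = Δh × A = 0.69 m × 3.51×10^14 m² = 2.420×10^14 m³ = 2.420×10^5 km³.
Ice volume = water volume × ρ_w/ρ_ice = 2.420×10^5 × 1025/915 = 2.71×10^5 km³.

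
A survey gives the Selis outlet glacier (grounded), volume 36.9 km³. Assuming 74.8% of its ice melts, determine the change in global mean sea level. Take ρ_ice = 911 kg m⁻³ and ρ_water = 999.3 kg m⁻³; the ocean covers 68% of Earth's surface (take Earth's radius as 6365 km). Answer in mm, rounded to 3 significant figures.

≈ 0.0727 mm

Selis: 0.748 × 36.9 km³ × (911/999.3) = 25.16 km³ of water.
Spread over 3.46×10^14 m² of ocean, Δh = 2.516×10^10 / 3.46×10^14 = 7.27×10^-5 m = 0.0727 mm.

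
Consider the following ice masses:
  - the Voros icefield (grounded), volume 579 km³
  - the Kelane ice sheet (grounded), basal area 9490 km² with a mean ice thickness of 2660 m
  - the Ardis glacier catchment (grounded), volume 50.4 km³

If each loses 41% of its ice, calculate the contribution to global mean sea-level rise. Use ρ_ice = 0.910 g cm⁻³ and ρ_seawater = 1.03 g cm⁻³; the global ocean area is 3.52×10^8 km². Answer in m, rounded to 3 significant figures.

Voros: 0.41 × 579 km³ × (910/1030) = 209.7 km³ of water.
Kelane: ice volume = 9490 km² × 2660 m = 2.524×10^4 km³; 0.41 × 2.524×10^4 × (910/1030) = 9144 km³ of water.
Ardis: 0.41 × 50.4 km³ × (910/1030) = 18.26 km³ of water.
Total added water ≈ 9.372×10^12 m³ over 3.52×10^14 m² → Δh = 0.0266 m.

≈ 0.0266 m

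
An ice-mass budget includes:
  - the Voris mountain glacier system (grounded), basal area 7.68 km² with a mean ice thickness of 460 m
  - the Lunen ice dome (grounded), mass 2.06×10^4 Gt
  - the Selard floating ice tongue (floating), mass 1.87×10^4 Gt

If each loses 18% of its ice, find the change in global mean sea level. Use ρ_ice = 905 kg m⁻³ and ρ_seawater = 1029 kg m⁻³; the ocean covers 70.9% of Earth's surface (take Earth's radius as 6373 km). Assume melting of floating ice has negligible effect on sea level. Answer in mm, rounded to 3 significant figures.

≈ 9.96 mm

Voris: ice volume = 7.68 km² × 460 m = 3.533 km³; 0.18 × 3.533 × (905/1029) = 0.5593 km³ of water.
Lunen: 0.18 × 2.06×10^4 Gt = 3.708×10^15 kg; dividing by ρ_w = 1029 kg m⁻³ gives 3.603×10^12 m³ of water.
The Selard floating ice tongue is floating and already displaces its own weight of water, so its melt adds essentially nothing to sea level.
Total added water ≈ 3.604×10^12 m³ over 3.62×10^14 m² → Δh = 9.96×10^-3 m = 9.96 mm.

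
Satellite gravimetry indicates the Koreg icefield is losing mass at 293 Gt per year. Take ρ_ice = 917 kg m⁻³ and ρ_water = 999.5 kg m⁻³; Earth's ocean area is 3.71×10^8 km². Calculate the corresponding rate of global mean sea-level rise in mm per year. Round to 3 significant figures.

ρ_w = 999.5 kg m⁻³. Annual water volume added = 293 Gt / ρ_w = 2.930×10^14 kg / 999.5 kg m⁻³ = 2.931×10^11 m³.
Δh per year = 2.931×10^11 / 3.71×10^14 = 7.90×10^-4 m = 0.790 mm.

≈ 0.790 mm/yr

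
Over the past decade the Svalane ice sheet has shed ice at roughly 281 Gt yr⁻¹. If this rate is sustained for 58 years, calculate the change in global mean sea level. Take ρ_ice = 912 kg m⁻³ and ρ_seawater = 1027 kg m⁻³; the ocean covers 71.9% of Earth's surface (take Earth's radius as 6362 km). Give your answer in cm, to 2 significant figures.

Total mass lost = 281 Gt/yr × 58 yr = 1.630×10^4 Gt = 1.630×10^16 kg.
ρ_w = 1027 kg m⁻³, so water volume = 1.630×10^16 / 1027 = 1.587×10^13 m³.
Δh = 1.587×10^13 / 3.66×10^14 = 0.0434 m = 4.3 cm.

≈ 4.3 cm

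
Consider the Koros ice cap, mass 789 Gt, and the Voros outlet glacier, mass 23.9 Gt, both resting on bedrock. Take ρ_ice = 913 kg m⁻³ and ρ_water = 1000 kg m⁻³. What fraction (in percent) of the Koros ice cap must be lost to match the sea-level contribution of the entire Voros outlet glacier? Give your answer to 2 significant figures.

≈ 3.0 %

Equal sea-level rise means equal mass of meltwater, i.e. equal mass of ice lost.
Ice mass of Voros: 2.390×10^13 kg; ice mass of Koros: 7.890×10^14 kg.
Fraction required = 2.390×10^13 / 7.890×10^14 = 0.0303 → 3.0 %.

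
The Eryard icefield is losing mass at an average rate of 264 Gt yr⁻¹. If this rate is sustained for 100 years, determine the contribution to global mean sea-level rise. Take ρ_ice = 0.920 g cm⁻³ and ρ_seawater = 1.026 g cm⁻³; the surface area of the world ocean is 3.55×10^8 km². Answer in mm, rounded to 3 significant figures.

Total mass lost = 264 Gt/yr × 100 yr = 2.640×10^4 Gt = 2.640×10^16 kg.
ρ_w = 1.026 g cm⁻³ = 1026 kg m⁻³, so water volume = 2.640×10^16 / 1026 = 2.573×10^13 m³.
Δh = 2.573×10^13 / 3.55×10^14 = 0.0725 m = 72.5 mm.

≈ 72.5 mm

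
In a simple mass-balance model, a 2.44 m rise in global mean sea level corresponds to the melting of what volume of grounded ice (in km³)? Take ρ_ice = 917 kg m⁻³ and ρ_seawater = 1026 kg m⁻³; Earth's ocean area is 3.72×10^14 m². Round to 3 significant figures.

Required water volume = Δh × A = 2.44 m × 3.72×10^14 m² = 9.077×10^14 m³ = 9.077×10^5 km³.
Ice volume = water volume × ρ_w/ρ_ice = 9.077×10^5 × 1026/917 = 1.02×10^6 km³.

≈ 1.02×10^6 km³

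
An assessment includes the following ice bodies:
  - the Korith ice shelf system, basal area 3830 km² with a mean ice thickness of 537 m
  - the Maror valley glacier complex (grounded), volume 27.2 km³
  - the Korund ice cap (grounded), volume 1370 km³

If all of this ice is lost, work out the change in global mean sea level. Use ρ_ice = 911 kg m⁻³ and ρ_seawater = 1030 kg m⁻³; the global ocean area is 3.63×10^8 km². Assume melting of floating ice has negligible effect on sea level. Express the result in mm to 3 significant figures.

The Korith ice shelf system is floating and already displaces its own weight of water, so its melt adds essentially nothing to sea level.
Maror: 27.2 km³ × (911/1030) = 24.06 km³ of water.
Korund: 1370 km³ × (911/1030) = 1212 km³ of water.
Total added water ≈ 1.236×10^12 m³ over 3.63×10^14 m² → Δh = 3.40×10^-3 m = 3.40 mm.

≈ 3.40 mm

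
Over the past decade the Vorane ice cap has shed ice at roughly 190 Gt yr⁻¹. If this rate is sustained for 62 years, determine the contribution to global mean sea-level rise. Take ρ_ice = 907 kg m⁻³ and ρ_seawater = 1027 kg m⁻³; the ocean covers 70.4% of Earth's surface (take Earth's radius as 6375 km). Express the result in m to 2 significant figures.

≈ 0.032 m

Total mass lost = 190 Gt/yr × 62 yr = 1.178×10^4 Gt = 1.178×10^16 kg.
ρ_w = 1027 kg m⁻³, so water volume = 1.178×10^16 / 1027 = 1.147×10^13 m³.
Δh = 1.147×10^13 / 3.60×10^14 = 0.0319 m.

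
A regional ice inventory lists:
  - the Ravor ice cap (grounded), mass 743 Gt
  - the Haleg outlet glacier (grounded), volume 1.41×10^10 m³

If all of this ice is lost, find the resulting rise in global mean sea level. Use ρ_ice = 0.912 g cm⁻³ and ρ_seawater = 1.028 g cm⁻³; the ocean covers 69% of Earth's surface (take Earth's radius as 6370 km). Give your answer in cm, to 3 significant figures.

Ravor: 743 Gt = 7.430×10^14 kg; dividing by ρ_w = 1.028 g cm⁻³ = 1028 kg m⁻³ gives 7.228×10^11 m³ of water.
Haleg: 1.41×10^10 m³ × (912/1028) = 1.251×10^10 m³ of water.
Total added water ≈ 7.353×10^11 m³ over 3.52×10^14 m² → Δh = 2.09×10^-3 m = 0.209 cm.

≈ 0.209 cm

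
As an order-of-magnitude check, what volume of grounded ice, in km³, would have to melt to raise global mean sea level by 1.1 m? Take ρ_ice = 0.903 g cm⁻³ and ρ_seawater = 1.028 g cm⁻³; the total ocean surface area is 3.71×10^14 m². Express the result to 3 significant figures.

Required water volume = Δh × A = 1.1 m × 3.71×10^14 m² = 4.081×10^14 m³ = 4.081×10^5 km³.
Ice volume = water volume × ρ_w/ρ_ice = 4.081×10^5 × 1028/903 = 4.65×10^5 km³.

≈ 4.65×10^5 km³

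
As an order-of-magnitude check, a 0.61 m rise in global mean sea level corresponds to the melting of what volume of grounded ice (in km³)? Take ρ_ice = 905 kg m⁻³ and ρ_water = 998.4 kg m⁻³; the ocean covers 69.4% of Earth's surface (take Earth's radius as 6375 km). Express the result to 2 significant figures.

Required water volume = Δh × A = 0.61 m × 3.54×10^14 m² = 2.162×10^14 m³ = 2.162×10^5 km³.
Ice volume = water volume × ρ_w/ρ_ice = 2.162×10^5 × 998.4/905 = 2.4×10^5 km³.

≈ 2.4×10^5 km³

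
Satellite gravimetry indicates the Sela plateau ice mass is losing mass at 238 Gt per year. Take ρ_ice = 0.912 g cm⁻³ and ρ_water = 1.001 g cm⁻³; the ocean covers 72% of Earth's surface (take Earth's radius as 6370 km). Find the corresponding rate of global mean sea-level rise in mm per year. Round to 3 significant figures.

ρ_w = 1.001 g cm⁻³ = 1001 kg m⁻³. Annual water volume added = 238 Gt / ρ_w = 2.380×10^14 kg / 1001 kg m⁻³ = 2.378×10^11 m³.
Δh per year = 2.378×10^11 / 3.67×10^14 = 6.48×10^-4 m = 0.648 mm.

≈ 0.648 mm/yr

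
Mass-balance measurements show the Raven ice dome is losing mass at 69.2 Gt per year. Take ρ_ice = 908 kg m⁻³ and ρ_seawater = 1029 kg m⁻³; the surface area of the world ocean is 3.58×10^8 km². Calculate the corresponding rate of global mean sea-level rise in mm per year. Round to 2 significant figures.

≈ 0.19 mm/yr

ρ_w = 1029 kg m⁻³. Annual water volume added = 69.2 Gt / ρ_w = 6.920×10^13 kg / 1029 kg m⁻³ = 6.725×10^10 m³.
Δh per year = 6.725×10^10 / 3.58×10^14 = 1.88×10^-4 m = 0.19 mm.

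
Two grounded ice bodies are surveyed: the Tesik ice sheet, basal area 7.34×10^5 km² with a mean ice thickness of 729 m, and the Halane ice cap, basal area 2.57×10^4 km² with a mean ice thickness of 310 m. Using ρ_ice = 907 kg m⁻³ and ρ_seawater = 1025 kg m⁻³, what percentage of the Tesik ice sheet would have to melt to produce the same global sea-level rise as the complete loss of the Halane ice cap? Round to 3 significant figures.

≈ 1.49 %

Equal sea-level rise means equal mass of meltwater, i.e. equal mass of ice lost.
Ice mass of Halane: 7.226×10^15 kg; ice mass of Tesik: 4.853×10^17 kg.
Fraction required = 7.226×10^15 / 4.853×10^17 = 0.0149 → 1.49 %.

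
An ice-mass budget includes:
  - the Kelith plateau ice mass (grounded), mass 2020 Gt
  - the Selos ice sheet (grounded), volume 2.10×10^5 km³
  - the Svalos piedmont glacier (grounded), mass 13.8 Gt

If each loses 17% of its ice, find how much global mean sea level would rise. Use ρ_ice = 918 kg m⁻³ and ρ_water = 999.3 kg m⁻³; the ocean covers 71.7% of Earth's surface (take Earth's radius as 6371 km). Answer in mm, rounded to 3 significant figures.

≈ 90.6 mm

Kelith: 0.17 × 2020 Gt = 3.434×10^14 kg; dividing by ρ_w = 999.3 kg m⁻³ gives 3.436×10^11 m³ of water.
Selos: 0.17 × 2.10×10^5 km³ × (918/999.3) = 3.280×10^4 km³ of water.
Svalos: 0.17 × 13.8 Gt = 2.346×10^12 kg; dividing by ρ_w = 999.3 kg m⁻³ gives 2.348×10^9 m³ of water.
Total added water ≈ 3.314×10^13 m³ over 3.66×10^14 m² → Δh = 0.0906 m = 90.6 mm.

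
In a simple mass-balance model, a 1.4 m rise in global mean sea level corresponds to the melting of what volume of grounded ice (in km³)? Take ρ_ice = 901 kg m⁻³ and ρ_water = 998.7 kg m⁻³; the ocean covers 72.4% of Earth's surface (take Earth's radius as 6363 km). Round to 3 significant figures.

≈ 5.72×10^5 km³

Required water volume = Δh × A = 1.4 m × 3.68×10^14 m² = 5.157×10^14 m³ = 5.157×10^5 km³.
Ice volume = water volume × ρ_w/ρ_ice = 5.157×10^5 × 998.7/901 = 5.72×10^5 km³.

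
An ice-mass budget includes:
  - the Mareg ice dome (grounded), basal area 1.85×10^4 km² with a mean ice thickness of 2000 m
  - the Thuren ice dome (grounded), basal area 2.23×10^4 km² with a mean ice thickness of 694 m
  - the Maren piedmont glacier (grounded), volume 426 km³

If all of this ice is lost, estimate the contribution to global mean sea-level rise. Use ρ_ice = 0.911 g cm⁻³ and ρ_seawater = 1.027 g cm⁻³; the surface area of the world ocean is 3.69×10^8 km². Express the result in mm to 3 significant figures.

≈ 127 mm

Mareg: ice volume = 1.85×10^4 km² × 2000 m = 3.700×10^4 km³; 3.700×10^4 × (911/1027) = 3.282×10^4 km³ of water.
Thuren: ice volume = 2.23×10^4 km² × 694 m = 1.548×10^4 km³; 1.548×10^4 × (911/1027) = 1.373×10^4 km³ of water.
Maren: 426 km³ × (911/1027) = 377.9 km³ of water.
Total added water ≈ 4.693×10^13 m³ over 3.69×10^14 m² → Δh = 0.127 m = 127 mm.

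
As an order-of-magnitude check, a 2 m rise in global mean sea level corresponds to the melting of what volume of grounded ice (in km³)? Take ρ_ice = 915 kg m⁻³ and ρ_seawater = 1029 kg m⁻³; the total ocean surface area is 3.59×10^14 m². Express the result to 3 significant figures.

≈ 8.07×10^5 km³

Required water volume = Δh × A = 2 m × 3.59×10^14 m² = 7.180×10^14 m³ = 7.180×10^5 km³.
Ice volume = water volume × ρ_w/ρ_ice = 7.180×10^5 × 1029/915 = 8.07×10^5 km³.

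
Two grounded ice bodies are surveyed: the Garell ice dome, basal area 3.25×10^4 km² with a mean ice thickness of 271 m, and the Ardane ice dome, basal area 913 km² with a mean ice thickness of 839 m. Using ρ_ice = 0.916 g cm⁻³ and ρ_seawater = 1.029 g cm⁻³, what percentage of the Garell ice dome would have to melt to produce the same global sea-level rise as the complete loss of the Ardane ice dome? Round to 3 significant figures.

Equal sea-level rise means equal mass of meltwater, i.e. equal mass of ice lost.
Ice mass of Ardane: 7.017×10^14 kg; ice mass of Garell: 8.068×10^15 kg.
Fraction required = 7.017×10^14 / 8.068×10^15 = 0.0870 → 8.70 %.

≈ 8.70 %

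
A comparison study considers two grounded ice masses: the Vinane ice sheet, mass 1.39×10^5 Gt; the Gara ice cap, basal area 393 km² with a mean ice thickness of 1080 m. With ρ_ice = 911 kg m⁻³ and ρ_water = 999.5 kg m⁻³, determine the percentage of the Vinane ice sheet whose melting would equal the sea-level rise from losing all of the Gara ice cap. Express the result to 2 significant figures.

≈ 0.28 %

Equal sea-level rise means equal mass of meltwater, i.e. equal mass of ice lost.
Ice mass of Gara: 3.867×10^14 kg; ice mass of Vinane: 1.390×10^17 kg.
Fraction required = 3.867×10^14 / 1.390×10^17 = 2.78×10^-3 → 0.28 %.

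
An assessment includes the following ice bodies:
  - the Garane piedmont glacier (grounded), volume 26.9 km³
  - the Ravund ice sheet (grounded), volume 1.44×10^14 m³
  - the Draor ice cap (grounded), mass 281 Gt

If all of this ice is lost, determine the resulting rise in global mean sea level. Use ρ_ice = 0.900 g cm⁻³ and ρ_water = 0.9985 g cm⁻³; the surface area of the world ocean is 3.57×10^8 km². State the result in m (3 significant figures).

Garane: 26.9 km³ × (900/998.5) = 24.25 km³ of water.
Ravund: 1.44×10^14 m³ × (900/998.5) = 1.298×10^14 m³ of water.
Draor: 281 Gt = 2.810×10^14 kg; dividing by ρ_w = 0.9985 g cm⁻³ = 998.5 kg m⁻³ gives 2.814×10^11 m³ of water.
Total added water ≈ 1.301×10^14 m³ over 3.57×10^14 m² → Δh = 0.364 m.

≈ 0.364 m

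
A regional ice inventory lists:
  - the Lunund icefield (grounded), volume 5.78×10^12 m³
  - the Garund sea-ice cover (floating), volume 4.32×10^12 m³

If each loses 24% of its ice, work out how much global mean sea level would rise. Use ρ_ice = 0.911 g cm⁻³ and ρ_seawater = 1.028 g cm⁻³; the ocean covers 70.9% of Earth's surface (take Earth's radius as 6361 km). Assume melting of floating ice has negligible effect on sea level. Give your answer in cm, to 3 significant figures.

Lunund: 0.24 × 5.78×10^12 m³ × (911/1028) = 1.229×10^12 m³ of water.
The Garund sea-ice cover is floating and already displaces its own weight of water, so its melt adds essentially nothing to sea level.
Total added water ≈ 1.229×10^12 m³ over 3.61×10^14 m² → Δh = 3.41×10^-3 m = 0.341 cm.

≈ 0.341 cm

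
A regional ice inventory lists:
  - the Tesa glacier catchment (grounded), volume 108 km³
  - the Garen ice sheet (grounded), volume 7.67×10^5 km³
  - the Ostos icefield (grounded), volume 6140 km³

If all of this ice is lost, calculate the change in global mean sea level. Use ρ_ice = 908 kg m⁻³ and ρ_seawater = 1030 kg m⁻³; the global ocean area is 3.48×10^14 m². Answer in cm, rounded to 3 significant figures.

≈ 196 cm

Tesa: 108 km³ × (908/1030) = 95.21 km³ of water.
Garen: 7.67×10^5 km³ × (908/1030) = 6.762×10^5 km³ of water.
Ostos: 6140 km³ × (908/1030) = 5413 km³ of water.
Total added water ≈ 6.817×10^14 m³ over 3.48×10^14 m² → Δh = 1.96 m = 196 cm.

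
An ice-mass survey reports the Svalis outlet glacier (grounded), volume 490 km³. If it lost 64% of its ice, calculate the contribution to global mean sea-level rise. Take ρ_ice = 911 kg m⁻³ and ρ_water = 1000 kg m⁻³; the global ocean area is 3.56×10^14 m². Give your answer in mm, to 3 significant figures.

Svalis: 0.64 × 490 km³ × (911/1000) = 285.7 km³ of water.
Spread over 3.56×10^14 m² of ocean, Δh = 2.857×10^11 / 3.56×10^14 = 8.02×10^-4 m = 0.802 mm.

≈ 0.802 mm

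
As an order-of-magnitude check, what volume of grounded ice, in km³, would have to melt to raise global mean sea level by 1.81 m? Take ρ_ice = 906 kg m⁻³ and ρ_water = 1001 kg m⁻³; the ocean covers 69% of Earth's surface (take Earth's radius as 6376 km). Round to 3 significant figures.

≈ 7.05×10^5 km³

Required water volume = Δh × A = 1.81 m × 3.52×10^14 m² = 6.380×10^14 m³ = 6.380×10^5 km³.
Ice volume = water volume × ρ_w/ρ_ice = 6.380×10^5 × 1001/906 = 7.05×10^5 km³.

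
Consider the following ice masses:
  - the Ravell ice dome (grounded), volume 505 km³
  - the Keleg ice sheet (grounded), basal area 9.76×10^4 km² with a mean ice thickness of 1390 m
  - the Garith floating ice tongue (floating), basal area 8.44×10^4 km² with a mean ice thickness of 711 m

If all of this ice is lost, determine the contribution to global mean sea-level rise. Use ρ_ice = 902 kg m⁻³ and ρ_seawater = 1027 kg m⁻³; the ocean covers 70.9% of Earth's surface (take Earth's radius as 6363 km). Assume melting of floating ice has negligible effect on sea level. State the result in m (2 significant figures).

≈ 0.33 m

Ravell: 505 km³ × (902/1027) = 443.5 km³ of water.
Keleg: ice volume = 9.76×10^4 km² × 1390 m = 1.357×10^5 km³; 1.357×10^5 × (902/1027) = 1.192×10^5 km³ of water.
The Garith floating ice tongue is floating and already displaces its own weight of water, so its melt adds essentially nothing to sea level.
Total added water ≈ 1.196×10^14 m³ over 3.61×10^14 m² → Δh = 0.332 m.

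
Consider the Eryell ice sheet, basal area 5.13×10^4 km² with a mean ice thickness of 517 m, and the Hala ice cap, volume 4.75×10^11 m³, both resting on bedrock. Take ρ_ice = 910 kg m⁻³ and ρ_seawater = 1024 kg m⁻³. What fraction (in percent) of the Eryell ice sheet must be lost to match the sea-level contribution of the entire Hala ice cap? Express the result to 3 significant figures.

≈ 1.79 %

Equal sea-level rise means equal mass of meltwater, i.e. equal mass of ice lost.
Ice mass of Hala: 4.322×10^14 kg; ice mass of Eryell: 2.414×10^16 kg.
Fraction required = 4.322×10^14 / 2.414×10^16 = 0.0179 → 1.79 %.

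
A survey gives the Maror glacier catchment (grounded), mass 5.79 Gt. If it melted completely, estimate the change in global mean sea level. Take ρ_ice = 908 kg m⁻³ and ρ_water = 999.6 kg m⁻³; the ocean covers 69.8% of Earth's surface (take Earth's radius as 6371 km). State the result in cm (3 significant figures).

≈ 1.63×10^-3 cm

Maror: 5.79 Gt = 5.790×10^12 kg; dividing by ρ_w = 999.6 kg m⁻³ gives 5.792×10^9 m³ of water.
Spread over 3.56×10^14 m² of ocean, Δh = 5.792×10^9 / 3.56×10^14 = 1.63×10^-5 m = 1.63×10^-3 cm.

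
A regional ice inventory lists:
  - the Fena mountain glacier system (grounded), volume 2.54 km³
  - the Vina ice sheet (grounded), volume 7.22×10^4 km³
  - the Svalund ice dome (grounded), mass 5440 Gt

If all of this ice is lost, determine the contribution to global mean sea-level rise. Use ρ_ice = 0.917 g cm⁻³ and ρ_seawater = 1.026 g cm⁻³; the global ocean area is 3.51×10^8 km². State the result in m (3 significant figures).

Fena: 2.54 km³ × (917/1026) = 2.270 km³ of water.
Vina: 7.22×10^4 km³ × (917/1026) = 6.453×10^4 km³ of water.
Svalund: 5440 Gt = 5.440×10^15 kg; dividing by ρ_w = 1.026 g cm⁻³ = 1026 kg m⁻³ gives 5.302×10^12 m³ of water.
Total added water ≈ 6.983×10^13 m³ over 3.51×10^14 m² → Δh = 0.199 m.

≈ 0.199 m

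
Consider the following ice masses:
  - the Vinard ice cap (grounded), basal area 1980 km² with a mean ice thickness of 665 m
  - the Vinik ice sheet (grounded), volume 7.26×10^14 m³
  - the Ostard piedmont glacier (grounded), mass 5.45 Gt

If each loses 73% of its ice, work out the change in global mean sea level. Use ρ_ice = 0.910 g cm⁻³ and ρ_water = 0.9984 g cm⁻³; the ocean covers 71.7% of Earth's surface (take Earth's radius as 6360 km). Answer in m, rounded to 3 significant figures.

Vinard: ice volume = 1980 km² × 665 m = 1317 km³; 0.73 × 1317 × (910/998.4) = 876.1 km³ of water.
Vinik: 0.73 × 7.26×10^14 m³ × (910/998.4) = 4.831×10^14 m³ of water.
Ostard: 0.73 × 5.45 Gt = 3.978×10^12 kg; dividing by ρ_w = 0.9984 g cm⁻³ = 998.4 kg m⁻³ gives 3.985×10^9 m³ of water.
Total added water ≈ 4.839×10^14 m³ over 3.64×10^14 m² → Δh = 1.33 m.

≈ 1.33 m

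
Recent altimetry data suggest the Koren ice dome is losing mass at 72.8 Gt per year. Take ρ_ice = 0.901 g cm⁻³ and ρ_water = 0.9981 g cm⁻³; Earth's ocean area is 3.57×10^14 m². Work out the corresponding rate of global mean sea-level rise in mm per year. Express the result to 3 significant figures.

≈ 0.204 mm/yr

ρ_w = 0.9981 g cm⁻³ = 998.1 kg m⁻³. Annual water volume added = 72.8 Gt / ρ_w = 7.280×10^13 kg / 998.1 kg m⁻³ = 7.294×10^10 m³.
Δh per year = 7.294×10^10 / 3.57×10^14 = 2.04×10^-4 m = 0.204 mm.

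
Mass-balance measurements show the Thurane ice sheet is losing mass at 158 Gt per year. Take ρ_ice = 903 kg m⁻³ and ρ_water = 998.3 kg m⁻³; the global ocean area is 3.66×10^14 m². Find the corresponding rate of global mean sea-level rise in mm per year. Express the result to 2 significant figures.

≈ 0.43 mm/yr

ρ_w = 998.3 kg m⁻³. Annual water volume added = 158 Gt / ρ_w = 1.580×10^14 kg / 998.3 kg m⁻³ = 1.583×10^11 m³.
Δh per year = 1.583×10^11 / 3.66×10^14 = 4.32×10^-4 m = 0.43 mm.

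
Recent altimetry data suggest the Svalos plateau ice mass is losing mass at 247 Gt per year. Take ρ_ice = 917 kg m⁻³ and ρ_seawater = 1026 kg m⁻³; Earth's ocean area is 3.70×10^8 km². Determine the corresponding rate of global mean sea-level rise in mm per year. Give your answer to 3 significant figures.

ρ_w = 1026 kg m⁻³. Annual water volume added = 247 Gt / ρ_w = 2.470×10^14 kg / 1026 kg m⁻³ = 2.407×10^11 m³.
Δh per year = 2.407×10^11 / 3.70×10^14 = 6.51×10^-4 m = 0.651 mm.

≈ 0.651 mm/yr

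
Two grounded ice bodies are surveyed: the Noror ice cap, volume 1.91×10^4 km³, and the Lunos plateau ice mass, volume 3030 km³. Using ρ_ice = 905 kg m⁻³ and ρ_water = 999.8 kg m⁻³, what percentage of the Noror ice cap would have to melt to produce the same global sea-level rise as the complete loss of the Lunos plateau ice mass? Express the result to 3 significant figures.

Equal sea-level rise means equal mass of meltwater, i.e. equal mass of ice lost.
Ice mass of Lunos: 2.742×10^15 kg; ice mass of Noror: 1.729×10^16 kg.
Fraction required = 2.742×10^15 / 1.729×10^16 = 0.159 → 15.9 %.

≈ 15.9 %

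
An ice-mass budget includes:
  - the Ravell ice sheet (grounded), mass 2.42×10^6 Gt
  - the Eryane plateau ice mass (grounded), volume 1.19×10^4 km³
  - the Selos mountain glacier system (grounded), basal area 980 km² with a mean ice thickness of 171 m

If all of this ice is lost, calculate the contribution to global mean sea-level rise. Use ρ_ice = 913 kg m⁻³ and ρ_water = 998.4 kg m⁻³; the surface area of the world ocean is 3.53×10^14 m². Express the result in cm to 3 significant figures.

≈ 690 cm

Ravell: 2.42×10^6 Gt = 2.420×10^18 kg; dividing by ρ_w = 998.4 kg m⁻³ gives 2.424×10^15 m³ of water.
Eryane: 1.19×10^4 km³ × (913/998.4) = 1.088×10^4 km³ of water.
Selos: ice volume = 980 km² × 171 m = 167.6 km³; 167.6 × (913/998.4) = 153.2 km³ of water.
Total added water ≈ 2.435×10^15 m³ over 3.53×10^14 m² → Δh = 6.90 m = 690 cm.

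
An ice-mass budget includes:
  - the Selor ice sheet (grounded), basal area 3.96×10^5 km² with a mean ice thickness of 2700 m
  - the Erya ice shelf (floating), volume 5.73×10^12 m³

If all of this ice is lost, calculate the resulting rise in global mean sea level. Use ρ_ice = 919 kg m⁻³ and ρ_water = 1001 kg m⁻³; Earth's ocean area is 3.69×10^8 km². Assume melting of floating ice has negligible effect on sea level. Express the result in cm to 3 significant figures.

≈ 266 cm

Selor: ice volume = 3.96×10^5 km² × 2700 m = 1.069×10^6 km³; 1.069×10^6 × (919/1001) = 9.816×10^5 km³ of water.
The Erya ice shelf is floating and already displaces its own weight of water, so its melt adds essentially nothing to sea level.
Total added water ≈ 9.816×10^14 m³ over 3.69×10^14 m² → Δh = 2.66 m = 266 cm.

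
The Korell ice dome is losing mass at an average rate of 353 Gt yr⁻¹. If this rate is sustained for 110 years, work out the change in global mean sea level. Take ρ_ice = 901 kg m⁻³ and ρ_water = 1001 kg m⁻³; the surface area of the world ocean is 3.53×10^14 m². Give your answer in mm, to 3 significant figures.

≈ 110 mm

Total mass lost = 353 Gt/yr × 110 yr = 3.883×10^4 Gt = 3.883×10^16 kg.
ρ_w = 1001 kg m⁻³, so water volume = 3.883×10^16 / 1001 = 3.879×10^13 m³.
Δh = 3.879×10^13 / 3.53×10^14 = 0.110 m = 110 mm.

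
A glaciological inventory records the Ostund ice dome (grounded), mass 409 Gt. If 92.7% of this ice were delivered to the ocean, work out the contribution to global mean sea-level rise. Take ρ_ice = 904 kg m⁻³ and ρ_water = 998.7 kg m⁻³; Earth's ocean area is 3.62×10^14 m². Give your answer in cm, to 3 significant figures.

≈ 0.105 cm

Ostund: 0.927 × 409 Gt = 3.791×10^14 kg; dividing by ρ_w = 998.7 kg m⁻³ gives 3.796×10^11 m³ of water.
Spread over 3.62×10^14 m² of ocean, Δh = 3.796×10^11 / 3.62×10^14 = 1.05×10^-3 m = 0.105 cm.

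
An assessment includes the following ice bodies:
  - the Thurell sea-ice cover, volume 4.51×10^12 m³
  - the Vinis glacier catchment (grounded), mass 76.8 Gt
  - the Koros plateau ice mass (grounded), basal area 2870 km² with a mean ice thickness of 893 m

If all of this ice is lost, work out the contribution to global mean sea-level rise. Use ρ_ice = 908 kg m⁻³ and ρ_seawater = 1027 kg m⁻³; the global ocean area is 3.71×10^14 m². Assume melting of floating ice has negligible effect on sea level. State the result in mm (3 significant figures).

≈ 6.31 mm

The Thurell sea-ice cover is floating and already displaces its own weight of water, so its melt adds essentially nothing to sea level.
Vinis: 76.8 Gt = 7.680×10^13 kg; dividing by ρ_w = 1027 kg m⁻³ gives 7.478×10^10 m³ of water.
Koros: ice volume = 2870 km² × 893 m = 2563 km³; 2563 × (908/1027) = 2266 km³ of water.
Total added water ≈ 2.341×10^12 m³ over 3.71×10^14 m² → Δh = 6.31×10^-3 m = 6.31 mm.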